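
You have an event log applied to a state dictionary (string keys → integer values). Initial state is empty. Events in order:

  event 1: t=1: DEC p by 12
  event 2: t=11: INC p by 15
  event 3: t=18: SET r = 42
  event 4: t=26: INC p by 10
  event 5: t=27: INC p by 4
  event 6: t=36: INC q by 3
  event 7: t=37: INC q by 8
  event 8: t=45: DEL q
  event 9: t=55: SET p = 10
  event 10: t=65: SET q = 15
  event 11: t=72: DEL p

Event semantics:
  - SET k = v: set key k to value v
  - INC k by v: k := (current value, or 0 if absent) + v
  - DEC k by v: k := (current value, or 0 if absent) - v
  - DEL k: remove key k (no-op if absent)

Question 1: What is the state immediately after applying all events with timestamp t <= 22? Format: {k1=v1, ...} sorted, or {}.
Apply events with t <= 22 (3 events):
  after event 1 (t=1: DEC p by 12): {p=-12}
  after event 2 (t=11: INC p by 15): {p=3}
  after event 3 (t=18: SET r = 42): {p=3, r=42}

Answer: {p=3, r=42}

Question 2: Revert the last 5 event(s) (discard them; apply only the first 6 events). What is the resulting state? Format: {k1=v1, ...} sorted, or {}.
Keep first 6 events (discard last 5):
  after event 1 (t=1: DEC p by 12): {p=-12}
  after event 2 (t=11: INC p by 15): {p=3}
  after event 3 (t=18: SET r = 42): {p=3, r=42}
  after event 4 (t=26: INC p by 10): {p=13, r=42}
  after event 5 (t=27: INC p by 4): {p=17, r=42}
  after event 6 (t=36: INC q by 3): {p=17, q=3, r=42}

Answer: {p=17, q=3, r=42}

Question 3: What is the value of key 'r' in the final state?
Answer: 42

Derivation:
Track key 'r' through all 11 events:
  event 1 (t=1: DEC p by 12): r unchanged
  event 2 (t=11: INC p by 15): r unchanged
  event 3 (t=18: SET r = 42): r (absent) -> 42
  event 4 (t=26: INC p by 10): r unchanged
  event 5 (t=27: INC p by 4): r unchanged
  event 6 (t=36: INC q by 3): r unchanged
  event 7 (t=37: INC q by 8): r unchanged
  event 8 (t=45: DEL q): r unchanged
  event 9 (t=55: SET p = 10): r unchanged
  event 10 (t=65: SET q = 15): r unchanged
  event 11 (t=72: DEL p): r unchanged
Final: r = 42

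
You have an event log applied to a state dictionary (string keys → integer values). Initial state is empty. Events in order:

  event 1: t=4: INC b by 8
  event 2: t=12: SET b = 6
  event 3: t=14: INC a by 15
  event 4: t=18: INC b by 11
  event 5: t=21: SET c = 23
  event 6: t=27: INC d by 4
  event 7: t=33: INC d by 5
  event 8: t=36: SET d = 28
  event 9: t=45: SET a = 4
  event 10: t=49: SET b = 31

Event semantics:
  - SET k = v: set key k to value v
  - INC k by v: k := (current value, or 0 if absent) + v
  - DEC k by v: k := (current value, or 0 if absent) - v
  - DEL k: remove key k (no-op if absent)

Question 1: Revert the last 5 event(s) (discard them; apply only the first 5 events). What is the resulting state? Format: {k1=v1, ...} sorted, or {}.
Answer: {a=15, b=17, c=23}

Derivation:
Keep first 5 events (discard last 5):
  after event 1 (t=4: INC b by 8): {b=8}
  after event 2 (t=12: SET b = 6): {b=6}
  after event 3 (t=14: INC a by 15): {a=15, b=6}
  after event 4 (t=18: INC b by 11): {a=15, b=17}
  after event 5 (t=21: SET c = 23): {a=15, b=17, c=23}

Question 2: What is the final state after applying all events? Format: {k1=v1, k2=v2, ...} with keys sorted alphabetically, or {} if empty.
Answer: {a=4, b=31, c=23, d=28}

Derivation:
  after event 1 (t=4: INC b by 8): {b=8}
  after event 2 (t=12: SET b = 6): {b=6}
  after event 3 (t=14: INC a by 15): {a=15, b=6}
  after event 4 (t=18: INC b by 11): {a=15, b=17}
  after event 5 (t=21: SET c = 23): {a=15, b=17, c=23}
  after event 6 (t=27: INC d by 4): {a=15, b=17, c=23, d=4}
  after event 7 (t=33: INC d by 5): {a=15, b=17, c=23, d=9}
  after event 8 (t=36: SET d = 28): {a=15, b=17, c=23, d=28}
  after event 9 (t=45: SET a = 4): {a=4, b=17, c=23, d=28}
  after event 10 (t=49: SET b = 31): {a=4, b=31, c=23, d=28}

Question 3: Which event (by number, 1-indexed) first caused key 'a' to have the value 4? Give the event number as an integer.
Answer: 9

Derivation:
Looking for first event where a becomes 4:
  event 3: a = 15
  event 4: a = 15
  event 5: a = 15
  event 6: a = 15
  event 7: a = 15
  event 8: a = 15
  event 9: a 15 -> 4  <-- first match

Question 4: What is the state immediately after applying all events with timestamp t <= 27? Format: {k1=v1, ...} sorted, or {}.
Answer: {a=15, b=17, c=23, d=4}

Derivation:
Apply events with t <= 27 (6 events):
  after event 1 (t=4: INC b by 8): {b=8}
  after event 2 (t=12: SET b = 6): {b=6}
  after event 3 (t=14: INC a by 15): {a=15, b=6}
  after event 4 (t=18: INC b by 11): {a=15, b=17}
  after event 5 (t=21: SET c = 23): {a=15, b=17, c=23}
  after event 6 (t=27: INC d by 4): {a=15, b=17, c=23, d=4}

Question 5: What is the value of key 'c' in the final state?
Track key 'c' through all 10 events:
  event 1 (t=4: INC b by 8): c unchanged
  event 2 (t=12: SET b = 6): c unchanged
  event 3 (t=14: INC a by 15): c unchanged
  event 4 (t=18: INC b by 11): c unchanged
  event 5 (t=21: SET c = 23): c (absent) -> 23
  event 6 (t=27: INC d by 4): c unchanged
  event 7 (t=33: INC d by 5): c unchanged
  event 8 (t=36: SET d = 28): c unchanged
  event 9 (t=45: SET a = 4): c unchanged
  event 10 (t=49: SET b = 31): c unchanged
Final: c = 23

Answer: 23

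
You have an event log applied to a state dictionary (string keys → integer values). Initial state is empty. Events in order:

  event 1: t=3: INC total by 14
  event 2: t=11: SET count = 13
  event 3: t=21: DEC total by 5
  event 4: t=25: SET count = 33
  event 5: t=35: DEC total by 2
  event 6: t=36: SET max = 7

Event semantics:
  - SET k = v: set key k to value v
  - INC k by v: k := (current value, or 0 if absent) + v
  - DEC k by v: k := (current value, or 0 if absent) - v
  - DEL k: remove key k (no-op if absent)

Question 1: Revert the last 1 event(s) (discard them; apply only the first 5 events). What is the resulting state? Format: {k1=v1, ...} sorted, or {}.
Keep first 5 events (discard last 1):
  after event 1 (t=3: INC total by 14): {total=14}
  after event 2 (t=11: SET count = 13): {count=13, total=14}
  after event 3 (t=21: DEC total by 5): {count=13, total=9}
  after event 4 (t=25: SET count = 33): {count=33, total=9}
  after event 5 (t=35: DEC total by 2): {count=33, total=7}

Answer: {count=33, total=7}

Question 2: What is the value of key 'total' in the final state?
Answer: 7

Derivation:
Track key 'total' through all 6 events:
  event 1 (t=3: INC total by 14): total (absent) -> 14
  event 2 (t=11: SET count = 13): total unchanged
  event 3 (t=21: DEC total by 5): total 14 -> 9
  event 4 (t=25: SET count = 33): total unchanged
  event 5 (t=35: DEC total by 2): total 9 -> 7
  event 6 (t=36: SET max = 7): total unchanged
Final: total = 7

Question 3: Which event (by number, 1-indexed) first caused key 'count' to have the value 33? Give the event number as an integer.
Looking for first event where count becomes 33:
  event 2: count = 13
  event 3: count = 13
  event 4: count 13 -> 33  <-- first match

Answer: 4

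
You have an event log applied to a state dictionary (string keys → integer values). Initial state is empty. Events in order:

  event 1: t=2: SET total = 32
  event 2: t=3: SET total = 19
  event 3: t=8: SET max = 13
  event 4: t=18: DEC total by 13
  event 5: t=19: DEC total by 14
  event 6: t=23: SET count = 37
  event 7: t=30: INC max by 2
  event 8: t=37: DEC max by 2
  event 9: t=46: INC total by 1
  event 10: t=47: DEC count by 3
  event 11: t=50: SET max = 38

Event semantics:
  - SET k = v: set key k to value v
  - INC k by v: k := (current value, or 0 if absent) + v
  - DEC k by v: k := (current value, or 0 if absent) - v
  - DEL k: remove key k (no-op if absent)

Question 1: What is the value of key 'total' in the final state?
Track key 'total' through all 11 events:
  event 1 (t=2: SET total = 32): total (absent) -> 32
  event 2 (t=3: SET total = 19): total 32 -> 19
  event 3 (t=8: SET max = 13): total unchanged
  event 4 (t=18: DEC total by 13): total 19 -> 6
  event 5 (t=19: DEC total by 14): total 6 -> -8
  event 6 (t=23: SET count = 37): total unchanged
  event 7 (t=30: INC max by 2): total unchanged
  event 8 (t=37: DEC max by 2): total unchanged
  event 9 (t=46: INC total by 1): total -8 -> -7
  event 10 (t=47: DEC count by 3): total unchanged
  event 11 (t=50: SET max = 38): total unchanged
Final: total = -7

Answer: -7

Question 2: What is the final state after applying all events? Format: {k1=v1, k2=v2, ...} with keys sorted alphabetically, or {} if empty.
  after event 1 (t=2: SET total = 32): {total=32}
  after event 2 (t=3: SET total = 19): {total=19}
  after event 3 (t=8: SET max = 13): {max=13, total=19}
  after event 4 (t=18: DEC total by 13): {max=13, total=6}
  after event 5 (t=19: DEC total by 14): {max=13, total=-8}
  after event 6 (t=23: SET count = 37): {count=37, max=13, total=-8}
  after event 7 (t=30: INC max by 2): {count=37, max=15, total=-8}
  after event 8 (t=37: DEC max by 2): {count=37, max=13, total=-8}
  after event 9 (t=46: INC total by 1): {count=37, max=13, total=-7}
  after event 10 (t=47: DEC count by 3): {count=34, max=13, total=-7}
  after event 11 (t=50: SET max = 38): {count=34, max=38, total=-7}

Answer: {count=34, max=38, total=-7}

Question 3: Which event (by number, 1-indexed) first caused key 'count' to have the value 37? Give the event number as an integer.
Looking for first event where count becomes 37:
  event 6: count (absent) -> 37  <-- first match

Answer: 6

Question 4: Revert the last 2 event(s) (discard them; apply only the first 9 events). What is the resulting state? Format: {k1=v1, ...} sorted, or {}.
Answer: {count=37, max=13, total=-7}

Derivation:
Keep first 9 events (discard last 2):
  after event 1 (t=2: SET total = 32): {total=32}
  after event 2 (t=3: SET total = 19): {total=19}
  after event 3 (t=8: SET max = 13): {max=13, total=19}
  after event 4 (t=18: DEC total by 13): {max=13, total=6}
  after event 5 (t=19: DEC total by 14): {max=13, total=-8}
  after event 6 (t=23: SET count = 37): {count=37, max=13, total=-8}
  after event 7 (t=30: INC max by 2): {count=37, max=15, total=-8}
  after event 8 (t=37: DEC max by 2): {count=37, max=13, total=-8}
  after event 9 (t=46: INC total by 1): {count=37, max=13, total=-7}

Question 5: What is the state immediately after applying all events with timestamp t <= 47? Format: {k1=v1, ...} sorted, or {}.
Answer: {count=34, max=13, total=-7}

Derivation:
Apply events with t <= 47 (10 events):
  after event 1 (t=2: SET total = 32): {total=32}
  after event 2 (t=3: SET total = 19): {total=19}
  after event 3 (t=8: SET max = 13): {max=13, total=19}
  after event 4 (t=18: DEC total by 13): {max=13, total=6}
  after event 5 (t=19: DEC total by 14): {max=13, total=-8}
  after event 6 (t=23: SET count = 37): {count=37, max=13, total=-8}
  after event 7 (t=30: INC max by 2): {count=37, max=15, total=-8}
  after event 8 (t=37: DEC max by 2): {count=37, max=13, total=-8}
  after event 9 (t=46: INC total by 1): {count=37, max=13, total=-7}
  after event 10 (t=47: DEC count by 3): {count=34, max=13, total=-7}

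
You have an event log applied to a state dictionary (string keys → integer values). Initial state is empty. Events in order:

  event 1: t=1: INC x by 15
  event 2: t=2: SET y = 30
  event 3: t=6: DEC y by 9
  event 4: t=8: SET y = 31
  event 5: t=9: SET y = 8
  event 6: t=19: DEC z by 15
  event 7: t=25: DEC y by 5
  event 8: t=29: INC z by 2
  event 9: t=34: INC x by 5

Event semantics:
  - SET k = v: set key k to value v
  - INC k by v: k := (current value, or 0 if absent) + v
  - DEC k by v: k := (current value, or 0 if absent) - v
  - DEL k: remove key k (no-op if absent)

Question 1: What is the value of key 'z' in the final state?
Track key 'z' through all 9 events:
  event 1 (t=1: INC x by 15): z unchanged
  event 2 (t=2: SET y = 30): z unchanged
  event 3 (t=6: DEC y by 9): z unchanged
  event 4 (t=8: SET y = 31): z unchanged
  event 5 (t=9: SET y = 8): z unchanged
  event 6 (t=19: DEC z by 15): z (absent) -> -15
  event 7 (t=25: DEC y by 5): z unchanged
  event 8 (t=29: INC z by 2): z -15 -> -13
  event 9 (t=34: INC x by 5): z unchanged
Final: z = -13

Answer: -13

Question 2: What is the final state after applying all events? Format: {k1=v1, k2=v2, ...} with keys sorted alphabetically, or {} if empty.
Answer: {x=20, y=3, z=-13}

Derivation:
  after event 1 (t=1: INC x by 15): {x=15}
  after event 2 (t=2: SET y = 30): {x=15, y=30}
  after event 3 (t=6: DEC y by 9): {x=15, y=21}
  after event 4 (t=8: SET y = 31): {x=15, y=31}
  after event 5 (t=9: SET y = 8): {x=15, y=8}
  after event 6 (t=19: DEC z by 15): {x=15, y=8, z=-15}
  after event 7 (t=25: DEC y by 5): {x=15, y=3, z=-15}
  after event 8 (t=29: INC z by 2): {x=15, y=3, z=-13}
  after event 9 (t=34: INC x by 5): {x=20, y=3, z=-13}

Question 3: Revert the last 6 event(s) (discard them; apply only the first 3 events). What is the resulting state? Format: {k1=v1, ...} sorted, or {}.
Keep first 3 events (discard last 6):
  after event 1 (t=1: INC x by 15): {x=15}
  after event 2 (t=2: SET y = 30): {x=15, y=30}
  after event 3 (t=6: DEC y by 9): {x=15, y=21}

Answer: {x=15, y=21}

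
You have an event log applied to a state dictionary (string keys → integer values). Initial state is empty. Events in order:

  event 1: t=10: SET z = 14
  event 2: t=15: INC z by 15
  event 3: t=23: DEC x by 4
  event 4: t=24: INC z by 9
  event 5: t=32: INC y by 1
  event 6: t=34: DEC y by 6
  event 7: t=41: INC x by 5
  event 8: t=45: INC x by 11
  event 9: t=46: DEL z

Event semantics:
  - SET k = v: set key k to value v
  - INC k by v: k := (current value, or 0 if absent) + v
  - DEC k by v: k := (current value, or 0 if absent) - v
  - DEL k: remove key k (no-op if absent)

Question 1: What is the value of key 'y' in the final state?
Track key 'y' through all 9 events:
  event 1 (t=10: SET z = 14): y unchanged
  event 2 (t=15: INC z by 15): y unchanged
  event 3 (t=23: DEC x by 4): y unchanged
  event 4 (t=24: INC z by 9): y unchanged
  event 5 (t=32: INC y by 1): y (absent) -> 1
  event 6 (t=34: DEC y by 6): y 1 -> -5
  event 7 (t=41: INC x by 5): y unchanged
  event 8 (t=45: INC x by 11): y unchanged
  event 9 (t=46: DEL z): y unchanged
Final: y = -5

Answer: -5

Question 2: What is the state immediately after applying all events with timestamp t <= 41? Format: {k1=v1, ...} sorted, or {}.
Answer: {x=1, y=-5, z=38}

Derivation:
Apply events with t <= 41 (7 events):
  after event 1 (t=10: SET z = 14): {z=14}
  after event 2 (t=15: INC z by 15): {z=29}
  after event 3 (t=23: DEC x by 4): {x=-4, z=29}
  after event 4 (t=24: INC z by 9): {x=-4, z=38}
  after event 5 (t=32: INC y by 1): {x=-4, y=1, z=38}
  after event 6 (t=34: DEC y by 6): {x=-4, y=-5, z=38}
  after event 7 (t=41: INC x by 5): {x=1, y=-5, z=38}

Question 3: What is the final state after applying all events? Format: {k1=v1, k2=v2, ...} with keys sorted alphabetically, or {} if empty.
Answer: {x=12, y=-5}

Derivation:
  after event 1 (t=10: SET z = 14): {z=14}
  after event 2 (t=15: INC z by 15): {z=29}
  after event 3 (t=23: DEC x by 4): {x=-4, z=29}
  after event 4 (t=24: INC z by 9): {x=-4, z=38}
  after event 5 (t=32: INC y by 1): {x=-4, y=1, z=38}
  after event 6 (t=34: DEC y by 6): {x=-4, y=-5, z=38}
  after event 7 (t=41: INC x by 5): {x=1, y=-5, z=38}
  after event 8 (t=45: INC x by 11): {x=12, y=-5, z=38}
  after event 9 (t=46: DEL z): {x=12, y=-5}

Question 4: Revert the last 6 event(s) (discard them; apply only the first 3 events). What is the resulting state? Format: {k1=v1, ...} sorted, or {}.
Keep first 3 events (discard last 6):
  after event 1 (t=10: SET z = 14): {z=14}
  after event 2 (t=15: INC z by 15): {z=29}
  after event 3 (t=23: DEC x by 4): {x=-4, z=29}

Answer: {x=-4, z=29}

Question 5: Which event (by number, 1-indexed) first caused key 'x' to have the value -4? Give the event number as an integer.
Answer: 3

Derivation:
Looking for first event where x becomes -4:
  event 3: x (absent) -> -4  <-- first match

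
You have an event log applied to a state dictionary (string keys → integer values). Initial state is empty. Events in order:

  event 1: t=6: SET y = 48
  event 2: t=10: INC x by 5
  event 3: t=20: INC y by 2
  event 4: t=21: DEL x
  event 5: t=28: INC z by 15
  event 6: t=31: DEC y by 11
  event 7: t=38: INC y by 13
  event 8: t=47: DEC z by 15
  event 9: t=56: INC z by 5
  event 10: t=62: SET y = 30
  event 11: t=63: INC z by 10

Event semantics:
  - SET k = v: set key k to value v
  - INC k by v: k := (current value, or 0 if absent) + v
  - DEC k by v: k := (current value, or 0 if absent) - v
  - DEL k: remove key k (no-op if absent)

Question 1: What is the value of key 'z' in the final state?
Track key 'z' through all 11 events:
  event 1 (t=6: SET y = 48): z unchanged
  event 2 (t=10: INC x by 5): z unchanged
  event 3 (t=20: INC y by 2): z unchanged
  event 4 (t=21: DEL x): z unchanged
  event 5 (t=28: INC z by 15): z (absent) -> 15
  event 6 (t=31: DEC y by 11): z unchanged
  event 7 (t=38: INC y by 13): z unchanged
  event 8 (t=47: DEC z by 15): z 15 -> 0
  event 9 (t=56: INC z by 5): z 0 -> 5
  event 10 (t=62: SET y = 30): z unchanged
  event 11 (t=63: INC z by 10): z 5 -> 15
Final: z = 15

Answer: 15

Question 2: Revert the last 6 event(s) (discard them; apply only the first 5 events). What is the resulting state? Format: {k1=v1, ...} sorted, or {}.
Answer: {y=50, z=15}

Derivation:
Keep first 5 events (discard last 6):
  after event 1 (t=6: SET y = 48): {y=48}
  after event 2 (t=10: INC x by 5): {x=5, y=48}
  after event 3 (t=20: INC y by 2): {x=5, y=50}
  after event 4 (t=21: DEL x): {y=50}
  after event 5 (t=28: INC z by 15): {y=50, z=15}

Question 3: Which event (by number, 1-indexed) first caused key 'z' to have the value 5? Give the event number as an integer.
Looking for first event where z becomes 5:
  event 5: z = 15
  event 6: z = 15
  event 7: z = 15
  event 8: z = 0
  event 9: z 0 -> 5  <-- first match

Answer: 9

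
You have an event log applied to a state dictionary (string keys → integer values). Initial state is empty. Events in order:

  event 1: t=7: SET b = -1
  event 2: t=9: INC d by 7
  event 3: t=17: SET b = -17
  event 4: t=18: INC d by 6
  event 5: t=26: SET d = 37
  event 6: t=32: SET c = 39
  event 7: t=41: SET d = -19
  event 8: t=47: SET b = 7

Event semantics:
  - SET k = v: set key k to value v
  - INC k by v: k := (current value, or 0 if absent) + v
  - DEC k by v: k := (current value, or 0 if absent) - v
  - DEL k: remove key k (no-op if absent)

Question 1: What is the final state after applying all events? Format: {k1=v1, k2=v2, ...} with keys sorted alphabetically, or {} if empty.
  after event 1 (t=7: SET b = -1): {b=-1}
  after event 2 (t=9: INC d by 7): {b=-1, d=7}
  after event 3 (t=17: SET b = -17): {b=-17, d=7}
  after event 4 (t=18: INC d by 6): {b=-17, d=13}
  after event 5 (t=26: SET d = 37): {b=-17, d=37}
  after event 6 (t=32: SET c = 39): {b=-17, c=39, d=37}
  after event 7 (t=41: SET d = -19): {b=-17, c=39, d=-19}
  after event 8 (t=47: SET b = 7): {b=7, c=39, d=-19}

Answer: {b=7, c=39, d=-19}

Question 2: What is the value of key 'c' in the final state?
Track key 'c' through all 8 events:
  event 1 (t=7: SET b = -1): c unchanged
  event 2 (t=9: INC d by 7): c unchanged
  event 3 (t=17: SET b = -17): c unchanged
  event 4 (t=18: INC d by 6): c unchanged
  event 5 (t=26: SET d = 37): c unchanged
  event 6 (t=32: SET c = 39): c (absent) -> 39
  event 7 (t=41: SET d = -19): c unchanged
  event 8 (t=47: SET b = 7): c unchanged
Final: c = 39

Answer: 39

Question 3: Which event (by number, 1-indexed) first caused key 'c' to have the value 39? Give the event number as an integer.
Looking for first event where c becomes 39:
  event 6: c (absent) -> 39  <-- first match

Answer: 6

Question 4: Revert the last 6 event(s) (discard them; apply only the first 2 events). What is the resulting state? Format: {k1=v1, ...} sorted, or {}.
Answer: {b=-1, d=7}

Derivation:
Keep first 2 events (discard last 6):
  after event 1 (t=7: SET b = -1): {b=-1}
  after event 2 (t=9: INC d by 7): {b=-1, d=7}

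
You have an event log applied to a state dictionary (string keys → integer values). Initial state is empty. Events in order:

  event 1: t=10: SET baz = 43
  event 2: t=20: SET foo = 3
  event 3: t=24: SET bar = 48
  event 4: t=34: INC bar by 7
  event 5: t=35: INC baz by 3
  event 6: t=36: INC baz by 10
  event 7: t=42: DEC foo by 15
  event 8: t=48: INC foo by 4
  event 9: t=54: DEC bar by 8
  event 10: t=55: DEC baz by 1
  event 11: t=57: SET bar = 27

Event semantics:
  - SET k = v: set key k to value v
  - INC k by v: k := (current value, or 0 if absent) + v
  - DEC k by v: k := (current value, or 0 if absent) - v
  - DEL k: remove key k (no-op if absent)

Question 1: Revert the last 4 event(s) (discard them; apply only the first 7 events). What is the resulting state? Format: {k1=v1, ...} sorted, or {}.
Answer: {bar=55, baz=56, foo=-12}

Derivation:
Keep first 7 events (discard last 4):
  after event 1 (t=10: SET baz = 43): {baz=43}
  after event 2 (t=20: SET foo = 3): {baz=43, foo=3}
  after event 3 (t=24: SET bar = 48): {bar=48, baz=43, foo=3}
  after event 4 (t=34: INC bar by 7): {bar=55, baz=43, foo=3}
  after event 5 (t=35: INC baz by 3): {bar=55, baz=46, foo=3}
  after event 6 (t=36: INC baz by 10): {bar=55, baz=56, foo=3}
  after event 7 (t=42: DEC foo by 15): {bar=55, baz=56, foo=-12}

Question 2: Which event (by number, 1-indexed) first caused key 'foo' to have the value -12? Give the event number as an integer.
Answer: 7

Derivation:
Looking for first event where foo becomes -12:
  event 2: foo = 3
  event 3: foo = 3
  event 4: foo = 3
  event 5: foo = 3
  event 6: foo = 3
  event 7: foo 3 -> -12  <-- first match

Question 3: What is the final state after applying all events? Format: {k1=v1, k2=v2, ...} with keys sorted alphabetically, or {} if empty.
  after event 1 (t=10: SET baz = 43): {baz=43}
  after event 2 (t=20: SET foo = 3): {baz=43, foo=3}
  after event 3 (t=24: SET bar = 48): {bar=48, baz=43, foo=3}
  after event 4 (t=34: INC bar by 7): {bar=55, baz=43, foo=3}
  after event 5 (t=35: INC baz by 3): {bar=55, baz=46, foo=3}
  after event 6 (t=36: INC baz by 10): {bar=55, baz=56, foo=3}
  after event 7 (t=42: DEC foo by 15): {bar=55, baz=56, foo=-12}
  after event 8 (t=48: INC foo by 4): {bar=55, baz=56, foo=-8}
  after event 9 (t=54: DEC bar by 8): {bar=47, baz=56, foo=-8}
  after event 10 (t=55: DEC baz by 1): {bar=47, baz=55, foo=-8}
  after event 11 (t=57: SET bar = 27): {bar=27, baz=55, foo=-8}

Answer: {bar=27, baz=55, foo=-8}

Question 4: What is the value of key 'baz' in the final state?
Answer: 55

Derivation:
Track key 'baz' through all 11 events:
  event 1 (t=10: SET baz = 43): baz (absent) -> 43
  event 2 (t=20: SET foo = 3): baz unchanged
  event 3 (t=24: SET bar = 48): baz unchanged
  event 4 (t=34: INC bar by 7): baz unchanged
  event 5 (t=35: INC baz by 3): baz 43 -> 46
  event 6 (t=36: INC baz by 10): baz 46 -> 56
  event 7 (t=42: DEC foo by 15): baz unchanged
  event 8 (t=48: INC foo by 4): baz unchanged
  event 9 (t=54: DEC bar by 8): baz unchanged
  event 10 (t=55: DEC baz by 1): baz 56 -> 55
  event 11 (t=57: SET bar = 27): baz unchanged
Final: baz = 55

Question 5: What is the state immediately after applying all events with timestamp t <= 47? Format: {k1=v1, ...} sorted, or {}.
Answer: {bar=55, baz=56, foo=-12}

Derivation:
Apply events with t <= 47 (7 events):
  after event 1 (t=10: SET baz = 43): {baz=43}
  after event 2 (t=20: SET foo = 3): {baz=43, foo=3}
  after event 3 (t=24: SET bar = 48): {bar=48, baz=43, foo=3}
  after event 4 (t=34: INC bar by 7): {bar=55, baz=43, foo=3}
  after event 5 (t=35: INC baz by 3): {bar=55, baz=46, foo=3}
  after event 6 (t=36: INC baz by 10): {bar=55, baz=56, foo=3}
  after event 7 (t=42: DEC foo by 15): {bar=55, baz=56, foo=-12}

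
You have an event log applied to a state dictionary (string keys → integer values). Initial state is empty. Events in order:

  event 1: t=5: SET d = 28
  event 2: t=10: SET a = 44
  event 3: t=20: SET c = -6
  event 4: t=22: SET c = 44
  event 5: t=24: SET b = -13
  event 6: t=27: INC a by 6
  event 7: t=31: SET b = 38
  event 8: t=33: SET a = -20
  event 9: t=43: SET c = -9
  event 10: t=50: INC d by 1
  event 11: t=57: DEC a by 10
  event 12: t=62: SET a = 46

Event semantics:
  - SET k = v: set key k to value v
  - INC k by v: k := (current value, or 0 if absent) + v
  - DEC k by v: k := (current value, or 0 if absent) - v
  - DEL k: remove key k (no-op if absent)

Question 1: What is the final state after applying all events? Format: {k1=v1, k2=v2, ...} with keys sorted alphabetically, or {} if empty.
Answer: {a=46, b=38, c=-9, d=29}

Derivation:
  after event 1 (t=5: SET d = 28): {d=28}
  after event 2 (t=10: SET a = 44): {a=44, d=28}
  after event 3 (t=20: SET c = -6): {a=44, c=-6, d=28}
  after event 4 (t=22: SET c = 44): {a=44, c=44, d=28}
  after event 5 (t=24: SET b = -13): {a=44, b=-13, c=44, d=28}
  after event 6 (t=27: INC a by 6): {a=50, b=-13, c=44, d=28}
  after event 7 (t=31: SET b = 38): {a=50, b=38, c=44, d=28}
  after event 8 (t=33: SET a = -20): {a=-20, b=38, c=44, d=28}
  after event 9 (t=43: SET c = -9): {a=-20, b=38, c=-9, d=28}
  after event 10 (t=50: INC d by 1): {a=-20, b=38, c=-9, d=29}
  after event 11 (t=57: DEC a by 10): {a=-30, b=38, c=-9, d=29}
  after event 12 (t=62: SET a = 46): {a=46, b=38, c=-9, d=29}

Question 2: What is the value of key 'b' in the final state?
Answer: 38

Derivation:
Track key 'b' through all 12 events:
  event 1 (t=5: SET d = 28): b unchanged
  event 2 (t=10: SET a = 44): b unchanged
  event 3 (t=20: SET c = -6): b unchanged
  event 4 (t=22: SET c = 44): b unchanged
  event 5 (t=24: SET b = -13): b (absent) -> -13
  event 6 (t=27: INC a by 6): b unchanged
  event 7 (t=31: SET b = 38): b -13 -> 38
  event 8 (t=33: SET a = -20): b unchanged
  event 9 (t=43: SET c = -9): b unchanged
  event 10 (t=50: INC d by 1): b unchanged
  event 11 (t=57: DEC a by 10): b unchanged
  event 12 (t=62: SET a = 46): b unchanged
Final: b = 38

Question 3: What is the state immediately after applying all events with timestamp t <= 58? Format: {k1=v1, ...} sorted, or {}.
Apply events with t <= 58 (11 events):
  after event 1 (t=5: SET d = 28): {d=28}
  after event 2 (t=10: SET a = 44): {a=44, d=28}
  after event 3 (t=20: SET c = -6): {a=44, c=-6, d=28}
  after event 4 (t=22: SET c = 44): {a=44, c=44, d=28}
  after event 5 (t=24: SET b = -13): {a=44, b=-13, c=44, d=28}
  after event 6 (t=27: INC a by 6): {a=50, b=-13, c=44, d=28}
  after event 7 (t=31: SET b = 38): {a=50, b=38, c=44, d=28}
  after event 8 (t=33: SET a = -20): {a=-20, b=38, c=44, d=28}
  after event 9 (t=43: SET c = -9): {a=-20, b=38, c=-9, d=28}
  after event 10 (t=50: INC d by 1): {a=-20, b=38, c=-9, d=29}
  after event 11 (t=57: DEC a by 10): {a=-30, b=38, c=-9, d=29}

Answer: {a=-30, b=38, c=-9, d=29}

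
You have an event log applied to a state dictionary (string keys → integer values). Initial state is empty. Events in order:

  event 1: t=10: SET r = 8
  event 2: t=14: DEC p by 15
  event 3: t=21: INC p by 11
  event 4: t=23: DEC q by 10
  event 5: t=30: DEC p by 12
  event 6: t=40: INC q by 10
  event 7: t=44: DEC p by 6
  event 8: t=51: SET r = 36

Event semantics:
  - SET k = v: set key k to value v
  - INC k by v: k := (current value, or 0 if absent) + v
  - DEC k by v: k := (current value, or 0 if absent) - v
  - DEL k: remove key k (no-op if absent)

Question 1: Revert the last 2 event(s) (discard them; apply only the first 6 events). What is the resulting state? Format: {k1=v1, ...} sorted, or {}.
Keep first 6 events (discard last 2):
  after event 1 (t=10: SET r = 8): {r=8}
  after event 2 (t=14: DEC p by 15): {p=-15, r=8}
  after event 3 (t=21: INC p by 11): {p=-4, r=8}
  after event 4 (t=23: DEC q by 10): {p=-4, q=-10, r=8}
  after event 5 (t=30: DEC p by 12): {p=-16, q=-10, r=8}
  after event 6 (t=40: INC q by 10): {p=-16, q=0, r=8}

Answer: {p=-16, q=0, r=8}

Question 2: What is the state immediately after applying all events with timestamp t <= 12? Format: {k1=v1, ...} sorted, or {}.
Apply events with t <= 12 (1 events):
  after event 1 (t=10: SET r = 8): {r=8}

Answer: {r=8}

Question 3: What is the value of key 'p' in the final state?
Answer: -22

Derivation:
Track key 'p' through all 8 events:
  event 1 (t=10: SET r = 8): p unchanged
  event 2 (t=14: DEC p by 15): p (absent) -> -15
  event 3 (t=21: INC p by 11): p -15 -> -4
  event 4 (t=23: DEC q by 10): p unchanged
  event 5 (t=30: DEC p by 12): p -4 -> -16
  event 6 (t=40: INC q by 10): p unchanged
  event 7 (t=44: DEC p by 6): p -16 -> -22
  event 8 (t=51: SET r = 36): p unchanged
Final: p = -22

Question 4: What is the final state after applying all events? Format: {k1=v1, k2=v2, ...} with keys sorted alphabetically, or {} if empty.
Answer: {p=-22, q=0, r=36}

Derivation:
  after event 1 (t=10: SET r = 8): {r=8}
  after event 2 (t=14: DEC p by 15): {p=-15, r=8}
  after event 3 (t=21: INC p by 11): {p=-4, r=8}
  after event 4 (t=23: DEC q by 10): {p=-4, q=-10, r=8}
  after event 5 (t=30: DEC p by 12): {p=-16, q=-10, r=8}
  after event 6 (t=40: INC q by 10): {p=-16, q=0, r=8}
  after event 7 (t=44: DEC p by 6): {p=-22, q=0, r=8}
  after event 8 (t=51: SET r = 36): {p=-22, q=0, r=36}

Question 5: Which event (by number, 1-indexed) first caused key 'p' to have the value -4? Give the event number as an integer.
Looking for first event where p becomes -4:
  event 2: p = -15
  event 3: p -15 -> -4  <-- first match

Answer: 3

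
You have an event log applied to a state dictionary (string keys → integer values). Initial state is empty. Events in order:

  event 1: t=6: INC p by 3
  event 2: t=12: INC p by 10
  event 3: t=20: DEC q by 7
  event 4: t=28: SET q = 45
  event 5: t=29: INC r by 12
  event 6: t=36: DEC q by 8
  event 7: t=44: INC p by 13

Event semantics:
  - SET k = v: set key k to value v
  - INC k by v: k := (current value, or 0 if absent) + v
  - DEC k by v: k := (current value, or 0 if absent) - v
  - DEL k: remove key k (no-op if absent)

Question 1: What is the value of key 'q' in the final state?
Answer: 37

Derivation:
Track key 'q' through all 7 events:
  event 1 (t=6: INC p by 3): q unchanged
  event 2 (t=12: INC p by 10): q unchanged
  event 3 (t=20: DEC q by 7): q (absent) -> -7
  event 4 (t=28: SET q = 45): q -7 -> 45
  event 5 (t=29: INC r by 12): q unchanged
  event 6 (t=36: DEC q by 8): q 45 -> 37
  event 7 (t=44: INC p by 13): q unchanged
Final: q = 37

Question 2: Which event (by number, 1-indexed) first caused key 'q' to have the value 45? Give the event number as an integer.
Looking for first event where q becomes 45:
  event 3: q = -7
  event 4: q -7 -> 45  <-- first match

Answer: 4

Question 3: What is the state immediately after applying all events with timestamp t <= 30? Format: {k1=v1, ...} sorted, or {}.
Apply events with t <= 30 (5 events):
  after event 1 (t=6: INC p by 3): {p=3}
  after event 2 (t=12: INC p by 10): {p=13}
  after event 3 (t=20: DEC q by 7): {p=13, q=-7}
  after event 4 (t=28: SET q = 45): {p=13, q=45}
  after event 5 (t=29: INC r by 12): {p=13, q=45, r=12}

Answer: {p=13, q=45, r=12}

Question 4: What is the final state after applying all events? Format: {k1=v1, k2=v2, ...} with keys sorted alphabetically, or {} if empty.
Answer: {p=26, q=37, r=12}

Derivation:
  after event 1 (t=6: INC p by 3): {p=3}
  after event 2 (t=12: INC p by 10): {p=13}
  after event 3 (t=20: DEC q by 7): {p=13, q=-7}
  after event 4 (t=28: SET q = 45): {p=13, q=45}
  after event 5 (t=29: INC r by 12): {p=13, q=45, r=12}
  after event 6 (t=36: DEC q by 8): {p=13, q=37, r=12}
  after event 7 (t=44: INC p by 13): {p=26, q=37, r=12}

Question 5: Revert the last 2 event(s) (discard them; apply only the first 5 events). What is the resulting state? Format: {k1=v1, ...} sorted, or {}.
Answer: {p=13, q=45, r=12}

Derivation:
Keep first 5 events (discard last 2):
  after event 1 (t=6: INC p by 3): {p=3}
  after event 2 (t=12: INC p by 10): {p=13}
  after event 3 (t=20: DEC q by 7): {p=13, q=-7}
  after event 4 (t=28: SET q = 45): {p=13, q=45}
  after event 5 (t=29: INC r by 12): {p=13, q=45, r=12}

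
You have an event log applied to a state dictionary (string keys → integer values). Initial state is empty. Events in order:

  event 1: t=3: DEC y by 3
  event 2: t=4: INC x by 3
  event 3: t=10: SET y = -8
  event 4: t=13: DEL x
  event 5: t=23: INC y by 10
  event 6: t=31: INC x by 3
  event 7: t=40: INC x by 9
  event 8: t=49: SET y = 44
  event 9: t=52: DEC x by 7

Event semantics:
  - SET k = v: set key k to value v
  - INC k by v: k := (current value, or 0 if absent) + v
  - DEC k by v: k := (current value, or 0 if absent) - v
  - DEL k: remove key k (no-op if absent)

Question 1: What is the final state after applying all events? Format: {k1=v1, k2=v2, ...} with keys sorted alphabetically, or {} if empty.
  after event 1 (t=3: DEC y by 3): {y=-3}
  after event 2 (t=4: INC x by 3): {x=3, y=-3}
  after event 3 (t=10: SET y = -8): {x=3, y=-8}
  after event 4 (t=13: DEL x): {y=-8}
  after event 5 (t=23: INC y by 10): {y=2}
  after event 6 (t=31: INC x by 3): {x=3, y=2}
  after event 7 (t=40: INC x by 9): {x=12, y=2}
  after event 8 (t=49: SET y = 44): {x=12, y=44}
  after event 9 (t=52: DEC x by 7): {x=5, y=44}

Answer: {x=5, y=44}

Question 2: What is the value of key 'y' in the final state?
Answer: 44

Derivation:
Track key 'y' through all 9 events:
  event 1 (t=3: DEC y by 3): y (absent) -> -3
  event 2 (t=4: INC x by 3): y unchanged
  event 3 (t=10: SET y = -8): y -3 -> -8
  event 4 (t=13: DEL x): y unchanged
  event 5 (t=23: INC y by 10): y -8 -> 2
  event 6 (t=31: INC x by 3): y unchanged
  event 7 (t=40: INC x by 9): y unchanged
  event 8 (t=49: SET y = 44): y 2 -> 44
  event 9 (t=52: DEC x by 7): y unchanged
Final: y = 44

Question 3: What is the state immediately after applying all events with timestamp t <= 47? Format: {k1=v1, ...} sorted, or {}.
Apply events with t <= 47 (7 events):
  after event 1 (t=3: DEC y by 3): {y=-3}
  after event 2 (t=4: INC x by 3): {x=3, y=-3}
  after event 3 (t=10: SET y = -8): {x=3, y=-8}
  after event 4 (t=13: DEL x): {y=-8}
  after event 5 (t=23: INC y by 10): {y=2}
  after event 6 (t=31: INC x by 3): {x=3, y=2}
  after event 7 (t=40: INC x by 9): {x=12, y=2}

Answer: {x=12, y=2}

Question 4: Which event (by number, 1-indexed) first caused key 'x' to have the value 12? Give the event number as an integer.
Answer: 7

Derivation:
Looking for first event where x becomes 12:
  event 2: x = 3
  event 3: x = 3
  event 4: x = (absent)
  event 6: x = 3
  event 7: x 3 -> 12  <-- first match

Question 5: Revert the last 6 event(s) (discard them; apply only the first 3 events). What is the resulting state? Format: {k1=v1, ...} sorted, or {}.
Keep first 3 events (discard last 6):
  after event 1 (t=3: DEC y by 3): {y=-3}
  after event 2 (t=4: INC x by 3): {x=3, y=-3}
  after event 3 (t=10: SET y = -8): {x=3, y=-8}

Answer: {x=3, y=-8}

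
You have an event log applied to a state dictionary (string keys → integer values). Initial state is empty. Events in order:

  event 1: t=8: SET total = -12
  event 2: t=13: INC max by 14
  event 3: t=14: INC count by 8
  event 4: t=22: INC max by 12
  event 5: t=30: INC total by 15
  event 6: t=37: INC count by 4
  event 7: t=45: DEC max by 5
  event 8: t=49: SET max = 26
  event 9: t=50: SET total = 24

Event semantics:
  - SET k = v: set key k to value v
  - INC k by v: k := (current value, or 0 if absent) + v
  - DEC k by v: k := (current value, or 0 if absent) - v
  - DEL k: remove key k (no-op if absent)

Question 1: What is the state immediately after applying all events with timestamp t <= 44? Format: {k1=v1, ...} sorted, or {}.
Answer: {count=12, max=26, total=3}

Derivation:
Apply events with t <= 44 (6 events):
  after event 1 (t=8: SET total = -12): {total=-12}
  after event 2 (t=13: INC max by 14): {max=14, total=-12}
  after event 3 (t=14: INC count by 8): {count=8, max=14, total=-12}
  after event 4 (t=22: INC max by 12): {count=8, max=26, total=-12}
  after event 5 (t=30: INC total by 15): {count=8, max=26, total=3}
  after event 6 (t=37: INC count by 4): {count=12, max=26, total=3}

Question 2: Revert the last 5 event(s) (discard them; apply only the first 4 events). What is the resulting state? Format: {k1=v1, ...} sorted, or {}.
Answer: {count=8, max=26, total=-12}

Derivation:
Keep first 4 events (discard last 5):
  after event 1 (t=8: SET total = -12): {total=-12}
  after event 2 (t=13: INC max by 14): {max=14, total=-12}
  after event 3 (t=14: INC count by 8): {count=8, max=14, total=-12}
  after event 4 (t=22: INC max by 12): {count=8, max=26, total=-12}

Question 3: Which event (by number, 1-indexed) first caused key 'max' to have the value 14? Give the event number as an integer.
Answer: 2

Derivation:
Looking for first event where max becomes 14:
  event 2: max (absent) -> 14  <-- first match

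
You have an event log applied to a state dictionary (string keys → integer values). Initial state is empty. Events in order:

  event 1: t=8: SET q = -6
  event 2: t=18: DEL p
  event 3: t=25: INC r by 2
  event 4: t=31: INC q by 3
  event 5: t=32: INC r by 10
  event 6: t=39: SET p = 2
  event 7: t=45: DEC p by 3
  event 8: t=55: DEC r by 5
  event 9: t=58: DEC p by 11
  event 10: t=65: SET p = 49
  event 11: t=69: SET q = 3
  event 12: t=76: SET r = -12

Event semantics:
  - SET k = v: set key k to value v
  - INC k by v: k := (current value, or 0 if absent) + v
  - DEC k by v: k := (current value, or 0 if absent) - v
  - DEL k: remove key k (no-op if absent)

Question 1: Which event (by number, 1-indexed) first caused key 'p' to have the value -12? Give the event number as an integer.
Looking for first event where p becomes -12:
  event 6: p = 2
  event 7: p = -1
  event 8: p = -1
  event 9: p -1 -> -12  <-- first match

Answer: 9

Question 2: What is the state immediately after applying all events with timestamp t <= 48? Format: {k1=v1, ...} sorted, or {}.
Answer: {p=-1, q=-3, r=12}

Derivation:
Apply events with t <= 48 (7 events):
  after event 1 (t=8: SET q = -6): {q=-6}
  after event 2 (t=18: DEL p): {q=-6}
  after event 3 (t=25: INC r by 2): {q=-6, r=2}
  after event 4 (t=31: INC q by 3): {q=-3, r=2}
  after event 5 (t=32: INC r by 10): {q=-3, r=12}
  after event 6 (t=39: SET p = 2): {p=2, q=-3, r=12}
  after event 7 (t=45: DEC p by 3): {p=-1, q=-3, r=12}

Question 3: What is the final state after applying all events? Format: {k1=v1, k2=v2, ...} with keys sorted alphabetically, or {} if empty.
Answer: {p=49, q=3, r=-12}

Derivation:
  after event 1 (t=8: SET q = -6): {q=-6}
  after event 2 (t=18: DEL p): {q=-6}
  after event 3 (t=25: INC r by 2): {q=-6, r=2}
  after event 4 (t=31: INC q by 3): {q=-3, r=2}
  after event 5 (t=32: INC r by 10): {q=-3, r=12}
  after event 6 (t=39: SET p = 2): {p=2, q=-3, r=12}
  after event 7 (t=45: DEC p by 3): {p=-1, q=-3, r=12}
  after event 8 (t=55: DEC r by 5): {p=-1, q=-3, r=7}
  after event 9 (t=58: DEC p by 11): {p=-12, q=-3, r=7}
  after event 10 (t=65: SET p = 49): {p=49, q=-3, r=7}
  after event 11 (t=69: SET q = 3): {p=49, q=3, r=7}
  after event 12 (t=76: SET r = -12): {p=49, q=3, r=-12}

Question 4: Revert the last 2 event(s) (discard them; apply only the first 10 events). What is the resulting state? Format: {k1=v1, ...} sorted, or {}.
Answer: {p=49, q=-3, r=7}

Derivation:
Keep first 10 events (discard last 2):
  after event 1 (t=8: SET q = -6): {q=-6}
  after event 2 (t=18: DEL p): {q=-6}
  after event 3 (t=25: INC r by 2): {q=-6, r=2}
  after event 4 (t=31: INC q by 3): {q=-3, r=2}
  after event 5 (t=32: INC r by 10): {q=-3, r=12}
  after event 6 (t=39: SET p = 2): {p=2, q=-3, r=12}
  after event 7 (t=45: DEC p by 3): {p=-1, q=-3, r=12}
  after event 8 (t=55: DEC r by 5): {p=-1, q=-3, r=7}
  after event 9 (t=58: DEC p by 11): {p=-12, q=-3, r=7}
  after event 10 (t=65: SET p = 49): {p=49, q=-3, r=7}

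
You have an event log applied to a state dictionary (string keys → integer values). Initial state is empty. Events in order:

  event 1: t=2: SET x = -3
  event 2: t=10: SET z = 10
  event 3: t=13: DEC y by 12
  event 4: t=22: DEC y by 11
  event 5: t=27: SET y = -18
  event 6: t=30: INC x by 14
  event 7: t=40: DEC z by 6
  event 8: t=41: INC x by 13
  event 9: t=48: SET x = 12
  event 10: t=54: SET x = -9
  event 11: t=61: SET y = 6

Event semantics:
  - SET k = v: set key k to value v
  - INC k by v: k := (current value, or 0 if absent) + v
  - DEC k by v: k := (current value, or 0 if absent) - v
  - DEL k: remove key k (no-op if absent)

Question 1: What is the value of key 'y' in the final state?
Track key 'y' through all 11 events:
  event 1 (t=2: SET x = -3): y unchanged
  event 2 (t=10: SET z = 10): y unchanged
  event 3 (t=13: DEC y by 12): y (absent) -> -12
  event 4 (t=22: DEC y by 11): y -12 -> -23
  event 5 (t=27: SET y = -18): y -23 -> -18
  event 6 (t=30: INC x by 14): y unchanged
  event 7 (t=40: DEC z by 6): y unchanged
  event 8 (t=41: INC x by 13): y unchanged
  event 9 (t=48: SET x = 12): y unchanged
  event 10 (t=54: SET x = -9): y unchanged
  event 11 (t=61: SET y = 6): y -18 -> 6
Final: y = 6

Answer: 6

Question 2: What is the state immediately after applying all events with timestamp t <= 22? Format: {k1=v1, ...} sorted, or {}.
Apply events with t <= 22 (4 events):
  after event 1 (t=2: SET x = -3): {x=-3}
  after event 2 (t=10: SET z = 10): {x=-3, z=10}
  after event 3 (t=13: DEC y by 12): {x=-3, y=-12, z=10}
  after event 4 (t=22: DEC y by 11): {x=-3, y=-23, z=10}

Answer: {x=-3, y=-23, z=10}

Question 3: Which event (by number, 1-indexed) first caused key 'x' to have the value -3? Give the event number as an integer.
Looking for first event where x becomes -3:
  event 1: x (absent) -> -3  <-- first match

Answer: 1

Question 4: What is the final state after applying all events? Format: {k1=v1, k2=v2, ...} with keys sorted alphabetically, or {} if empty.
  after event 1 (t=2: SET x = -3): {x=-3}
  after event 2 (t=10: SET z = 10): {x=-3, z=10}
  after event 3 (t=13: DEC y by 12): {x=-3, y=-12, z=10}
  after event 4 (t=22: DEC y by 11): {x=-3, y=-23, z=10}
  after event 5 (t=27: SET y = -18): {x=-3, y=-18, z=10}
  after event 6 (t=30: INC x by 14): {x=11, y=-18, z=10}
  after event 7 (t=40: DEC z by 6): {x=11, y=-18, z=4}
  after event 8 (t=41: INC x by 13): {x=24, y=-18, z=4}
  after event 9 (t=48: SET x = 12): {x=12, y=-18, z=4}
  after event 10 (t=54: SET x = -9): {x=-9, y=-18, z=4}
  after event 11 (t=61: SET y = 6): {x=-9, y=6, z=4}

Answer: {x=-9, y=6, z=4}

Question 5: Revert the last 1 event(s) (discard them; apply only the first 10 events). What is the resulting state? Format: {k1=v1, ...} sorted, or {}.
Keep first 10 events (discard last 1):
  after event 1 (t=2: SET x = -3): {x=-3}
  after event 2 (t=10: SET z = 10): {x=-3, z=10}
  after event 3 (t=13: DEC y by 12): {x=-3, y=-12, z=10}
  after event 4 (t=22: DEC y by 11): {x=-3, y=-23, z=10}
  after event 5 (t=27: SET y = -18): {x=-3, y=-18, z=10}
  after event 6 (t=30: INC x by 14): {x=11, y=-18, z=10}
  after event 7 (t=40: DEC z by 6): {x=11, y=-18, z=4}
  after event 8 (t=41: INC x by 13): {x=24, y=-18, z=4}
  after event 9 (t=48: SET x = 12): {x=12, y=-18, z=4}
  after event 10 (t=54: SET x = -9): {x=-9, y=-18, z=4}

Answer: {x=-9, y=-18, z=4}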